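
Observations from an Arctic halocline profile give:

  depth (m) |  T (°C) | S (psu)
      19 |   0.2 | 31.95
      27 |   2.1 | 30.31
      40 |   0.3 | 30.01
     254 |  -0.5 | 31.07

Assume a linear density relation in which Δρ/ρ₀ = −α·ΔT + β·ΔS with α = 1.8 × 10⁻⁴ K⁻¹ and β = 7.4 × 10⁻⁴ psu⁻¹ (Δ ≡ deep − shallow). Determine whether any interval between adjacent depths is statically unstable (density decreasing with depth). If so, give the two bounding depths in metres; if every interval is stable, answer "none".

Evaluate Δρ/ρ₀ = −αΔT + βΔS across each adjacent pair:
  19–27 m: −αΔT+βΔS = −(1.8 × 10⁻⁴)(+1.9)+(7.4 × 10⁻⁴)(-1.64) = -1.6 × 10⁻³ → UNSTABLE
  27–40 m: −αΔT+βΔS = −(1.8 × 10⁻⁴)(-1.8)+(7.4 × 10⁻⁴)(-0.30) = 1.0 × 10⁻⁴ → stable
  40–254 m: −αΔT+βΔS = −(1.8 × 10⁻⁴)(-0.8)+(7.4 × 10⁻⁴)(+1.06) = 9.3 × 10⁻⁴ → stable
The 19–27 m interval has Δρ < 0: lighter water underlies denser water.

19–27 m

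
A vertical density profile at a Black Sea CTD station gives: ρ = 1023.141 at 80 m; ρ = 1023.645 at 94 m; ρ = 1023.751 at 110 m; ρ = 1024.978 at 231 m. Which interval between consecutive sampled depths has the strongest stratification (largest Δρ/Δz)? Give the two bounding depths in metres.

Compute the density gradient over each adjacent pair:
  80–94 m: Δρ/Δz = 0.504/14 = 0.036 kg m⁻⁴
  94–110 m: Δρ/Δz = 0.106/16 = 6.6 × 10⁻³ kg m⁻⁴
  110–231 m: Δρ/Δz = 1.227/121 = 0.010 kg m⁻⁴
The largest gradient is in the 80–94 m interval — the pycnocline.

80–94 m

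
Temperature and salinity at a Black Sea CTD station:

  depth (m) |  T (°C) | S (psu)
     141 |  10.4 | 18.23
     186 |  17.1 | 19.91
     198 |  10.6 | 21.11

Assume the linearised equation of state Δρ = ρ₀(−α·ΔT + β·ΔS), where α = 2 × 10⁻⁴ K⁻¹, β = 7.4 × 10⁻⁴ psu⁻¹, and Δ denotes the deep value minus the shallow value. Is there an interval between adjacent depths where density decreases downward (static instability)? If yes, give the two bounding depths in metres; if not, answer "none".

141–186 m

Evaluate Δρ/ρ₀ = −αΔT + βΔS across each adjacent pair:
  141–186 m: −αΔT+βΔS = −(2 × 10⁻⁴)(+6.7)+(7.4 × 10⁻⁴)(+1.68) = -9.7 × 10⁻⁵ → UNSTABLE
  186–198 m: −αΔT+βΔS = −(2 × 10⁻⁴)(-6.5)+(7.4 × 10⁻⁴)(+1.20) = 2.2 × 10⁻³ → stable
The 141–186 m interval has Δρ < 0: lighter water underlies denser water.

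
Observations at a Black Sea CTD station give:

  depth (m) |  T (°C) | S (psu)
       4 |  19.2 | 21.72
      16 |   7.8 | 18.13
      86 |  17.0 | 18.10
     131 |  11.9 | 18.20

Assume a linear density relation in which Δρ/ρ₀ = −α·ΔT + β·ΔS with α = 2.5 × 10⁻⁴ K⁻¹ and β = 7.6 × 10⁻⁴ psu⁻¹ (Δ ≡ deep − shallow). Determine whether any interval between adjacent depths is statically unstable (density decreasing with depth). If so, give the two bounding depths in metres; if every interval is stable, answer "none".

16–86 m

Evaluate Δρ/ρ₀ = −αΔT + βΔS across each adjacent pair:
  4–16 m: −αΔT+βΔS = −(2.5 × 10⁻⁴)(-11.4)+(7.6 × 10⁻⁴)(-3.59) = 1.2 × 10⁻⁴ → stable
  16–86 m: −αΔT+βΔS = −(2.5 × 10⁻⁴)(+9.2)+(7.6 × 10⁻⁴)(-0.03) = -2.3 × 10⁻³ → UNSTABLE
  86–131 m: −αΔT+βΔS = −(2.5 × 10⁻⁴)(-5.1)+(7.6 × 10⁻⁴)(+0.10) = 1.4 × 10⁻³ → stable
The 16–86 m interval has Δρ < 0: lighter water underlies denser water.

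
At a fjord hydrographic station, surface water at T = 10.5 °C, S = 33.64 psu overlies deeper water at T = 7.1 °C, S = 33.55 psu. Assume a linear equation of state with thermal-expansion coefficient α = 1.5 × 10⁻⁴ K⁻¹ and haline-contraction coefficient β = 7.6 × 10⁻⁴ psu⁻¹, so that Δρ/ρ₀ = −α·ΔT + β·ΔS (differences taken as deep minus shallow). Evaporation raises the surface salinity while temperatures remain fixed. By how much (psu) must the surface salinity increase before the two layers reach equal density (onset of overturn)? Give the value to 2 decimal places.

0.58 psu

Neutral buoyancy requires −α(T_deep − T_surf) + β(S_deep − S_surf′) = 0.
S_surf′ = S_deep − (α/β)·ΔT = 33.55 − (1.5 × 10⁻⁴/7.6 × 10⁻⁴)·(-3.4) = 34.2211 psu.
Increase required: 34.2211 − 33.64 = 0.5811 psu.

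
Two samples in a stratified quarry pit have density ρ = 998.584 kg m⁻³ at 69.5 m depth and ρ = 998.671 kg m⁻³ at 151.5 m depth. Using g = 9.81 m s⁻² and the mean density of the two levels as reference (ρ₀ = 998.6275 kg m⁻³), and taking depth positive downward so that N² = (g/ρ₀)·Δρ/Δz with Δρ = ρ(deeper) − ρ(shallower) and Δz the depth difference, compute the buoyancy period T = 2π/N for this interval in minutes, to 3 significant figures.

32.4 min

Δρ = 998.671 − 998.584 = 0.087 kg m⁻³ over Δz = 151.5 − 69.5 = 82 m.
N² = (9.81/998.6275) × (0.087/82) = 1.0422 × 10⁻⁵ s⁻².
N = √(1.0422 × 10⁻⁵) = 3.2283 × 10⁻³ rad s⁻¹, so T = 2π/N = 1.9463 × 10³ s = 32.438 min ≈ 32.4 min.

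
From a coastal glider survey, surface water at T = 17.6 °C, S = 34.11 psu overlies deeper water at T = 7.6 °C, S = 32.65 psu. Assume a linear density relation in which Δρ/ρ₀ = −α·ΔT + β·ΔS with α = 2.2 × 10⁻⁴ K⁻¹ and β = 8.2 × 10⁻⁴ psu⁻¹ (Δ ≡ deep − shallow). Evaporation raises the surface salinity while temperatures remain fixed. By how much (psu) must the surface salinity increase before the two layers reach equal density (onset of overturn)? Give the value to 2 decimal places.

Neutral buoyancy requires −α(T_deep − T_surf) + β(S_deep − S_surf′) = 0.
S_surf′ = S_deep − (α/β)·ΔT = 32.65 − (2.2 × 10⁻⁴/8.2 × 10⁻⁴)·(-10.0) = 35.3329 psu.
Increase required: 35.3329 − 34.11 = 1.2229 psu.

1.22 psu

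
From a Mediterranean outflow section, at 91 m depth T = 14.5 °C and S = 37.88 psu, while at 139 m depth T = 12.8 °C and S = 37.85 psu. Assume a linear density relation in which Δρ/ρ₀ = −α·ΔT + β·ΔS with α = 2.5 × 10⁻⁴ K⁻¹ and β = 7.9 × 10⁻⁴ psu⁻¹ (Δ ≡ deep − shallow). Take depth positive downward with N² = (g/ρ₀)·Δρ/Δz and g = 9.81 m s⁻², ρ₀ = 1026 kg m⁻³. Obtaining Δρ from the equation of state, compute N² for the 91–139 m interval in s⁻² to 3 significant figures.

8.20 × 10⁻⁵ s⁻²

ΔT = -1.7 K, ΔS = -0.03 psu (deep − shallow).
Δρ/ρ₀ = −αΔT + βΔS = 4.25 × 10⁻⁴ − 2.37 × 10⁻⁵ = 4.013 × 10⁻⁴, so Δρ ≈ 0.4117 kg m⁻³.
N² = (g/ρ₀)·Δρ/Δz = g·(Δρ/ρ₀)/Δz = 9.81 × 4.013 × 10⁻⁴ / 48 = 8.2016 × 10⁻⁵ s⁻² ≈ 8.20 × 10⁻⁵ s⁻².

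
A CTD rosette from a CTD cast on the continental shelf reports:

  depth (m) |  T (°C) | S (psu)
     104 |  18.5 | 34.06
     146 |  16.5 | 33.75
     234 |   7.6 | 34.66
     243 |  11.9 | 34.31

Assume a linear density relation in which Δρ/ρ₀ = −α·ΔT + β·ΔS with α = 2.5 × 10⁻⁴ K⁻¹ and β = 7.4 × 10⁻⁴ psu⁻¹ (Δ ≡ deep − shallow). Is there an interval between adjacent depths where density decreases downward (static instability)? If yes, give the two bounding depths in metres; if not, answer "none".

Evaluate Δρ/ρ₀ = −αΔT + βΔS across each adjacent pair:
  104–146 m: −αΔT+βΔS = −(2.5 × 10⁻⁴)(-2.0)+(7.4 × 10⁻⁴)(-0.31) = 2.7 × 10⁻⁴ → stable
  146–234 m: −αΔT+βΔS = −(2.5 × 10⁻⁴)(-8.9)+(7.4 × 10⁻⁴)(+0.91) = 2.9 × 10⁻³ → stable
  234–243 m: −αΔT+βΔS = −(2.5 × 10⁻⁴)(+4.3)+(7.4 × 10⁻⁴)(-0.35) = -1.3 × 10⁻³ → UNSTABLE
The 234–243 m interval has Δρ < 0: lighter water underlies denser water.

234–243 m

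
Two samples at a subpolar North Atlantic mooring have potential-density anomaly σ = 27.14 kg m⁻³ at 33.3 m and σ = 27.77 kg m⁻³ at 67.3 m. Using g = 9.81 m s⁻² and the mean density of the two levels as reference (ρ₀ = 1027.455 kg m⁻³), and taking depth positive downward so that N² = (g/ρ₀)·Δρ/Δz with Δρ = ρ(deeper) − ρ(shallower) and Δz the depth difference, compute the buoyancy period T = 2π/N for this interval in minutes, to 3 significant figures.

Δρ = 1027.77 − 1027.14 = 0.63 kg m⁻³ over Δz = 67.3 − 33.3 = 34 m.
N² = (9.81/1027.455) × (0.63/34) = 1.7692 × 10⁻⁴ s⁻².
N = √(1.7692 × 10⁻⁴) = 0.013301 rad s⁻¹, so T = 2π/N = 472.38 s = 7.8730 min ≈ 7.87 min.

7.87 min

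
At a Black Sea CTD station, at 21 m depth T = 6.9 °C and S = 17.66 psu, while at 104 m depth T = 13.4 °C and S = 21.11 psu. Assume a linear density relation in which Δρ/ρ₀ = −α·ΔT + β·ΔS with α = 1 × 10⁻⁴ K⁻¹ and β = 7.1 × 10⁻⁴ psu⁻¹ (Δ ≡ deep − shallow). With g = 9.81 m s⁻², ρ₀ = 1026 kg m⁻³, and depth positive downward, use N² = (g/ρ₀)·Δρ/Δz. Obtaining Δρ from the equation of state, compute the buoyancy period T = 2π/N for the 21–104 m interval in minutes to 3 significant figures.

7.18 min

ΔT = +6.5 K, ΔS = +3.45 psu (deep − shallow).
Δρ/ρ₀ = −αΔT + βΔS = -6.50 × 10⁻⁴ + 2.4495 × 10⁻³ = 1.7995 × 10⁻³, so Δρ ≈ 1.846 kg m⁻³.
N² = (g/ρ₀)·Δρ/Δz = g·(Δρ/ρ₀)/Δz = 9.81 × 1.7995 × 10⁻³ / 83 = 2.1269 × 10⁻⁴ s⁻².
N = √(2.1269 × 10⁻⁴) = 0.014584 rad s⁻¹ → T = 2π/N = 430.83 s = 7.1805 min ≈ 7.18 min.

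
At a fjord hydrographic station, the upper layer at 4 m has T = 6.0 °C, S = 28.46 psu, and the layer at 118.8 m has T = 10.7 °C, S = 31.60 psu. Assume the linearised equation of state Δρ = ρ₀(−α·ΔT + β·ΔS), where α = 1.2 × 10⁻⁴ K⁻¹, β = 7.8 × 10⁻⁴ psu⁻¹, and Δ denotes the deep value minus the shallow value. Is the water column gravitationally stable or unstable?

ΔT = 10.7 − 6.0 = +4.7 K and ΔS = 31.60 − 28.46 = +3.14 psu (deep − shallow).
−αΔT = -5.64 × 10⁻⁴; βΔS = 2.4492 × 10⁻³; sum Δρ/ρ₀ = 1.8852 × 10⁻³.
Δρ/ρ₀ > 0, so Δρ > 0: deeper water is denser → statically stable.

stable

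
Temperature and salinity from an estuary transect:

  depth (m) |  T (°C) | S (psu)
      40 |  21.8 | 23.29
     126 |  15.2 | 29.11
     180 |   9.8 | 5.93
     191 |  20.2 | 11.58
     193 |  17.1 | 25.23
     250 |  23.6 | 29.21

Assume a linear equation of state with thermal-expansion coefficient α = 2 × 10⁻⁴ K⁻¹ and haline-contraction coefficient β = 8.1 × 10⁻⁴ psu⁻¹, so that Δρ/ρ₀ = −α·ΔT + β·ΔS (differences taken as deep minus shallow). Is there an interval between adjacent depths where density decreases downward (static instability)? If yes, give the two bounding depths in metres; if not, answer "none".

Evaluate Δρ/ρ₀ = −αΔT + βΔS across each adjacent pair:
  40–126 m: −αΔT+βΔS = −(2 × 10⁻⁴)(-6.6)+(8.1 × 10⁻⁴)(+5.82) = 6.0 × 10⁻³ → stable
  126–180 m: −αΔT+βΔS = −(2 × 10⁻⁴)(-5.4)+(8.1 × 10⁻⁴)(-23.18) = -0.018 → UNSTABLE
  180–191 m: −αΔT+βΔS = −(2 × 10⁻⁴)(+10.4)+(8.1 × 10⁻⁴)(+5.65) = 2.5 × 10⁻³ → stable
  191–193 m: −αΔT+βΔS = −(2 × 10⁻⁴)(-3.1)+(8.1 × 10⁻⁴)(+13.65) = 0.012 → stable
  193–250 m: −αΔT+βΔS = −(2 × 10⁻⁴)(+6.5)+(8.1 × 10⁻⁴)(+3.98) = 1.9 × 10⁻³ → stable
The 126–180 m interval has Δρ < 0: lighter water underlies denser water.

126–180 m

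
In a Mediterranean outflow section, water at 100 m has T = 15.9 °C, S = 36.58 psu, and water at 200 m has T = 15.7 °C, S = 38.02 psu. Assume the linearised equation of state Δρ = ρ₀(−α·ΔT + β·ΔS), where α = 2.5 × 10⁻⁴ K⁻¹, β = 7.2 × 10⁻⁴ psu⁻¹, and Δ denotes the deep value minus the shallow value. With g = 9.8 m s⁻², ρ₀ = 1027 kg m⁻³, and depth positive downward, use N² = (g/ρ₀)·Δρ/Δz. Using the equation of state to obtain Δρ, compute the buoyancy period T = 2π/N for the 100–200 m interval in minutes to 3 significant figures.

10.1 min

ΔT = -0.2 K, ΔS = +1.44 psu (deep − shallow).
Δρ/ρ₀ = −αΔT + βΔS = 5.00 × 10⁻⁵ + 1.0368 × 10⁻³ = 1.0868 × 10⁻³, so Δρ ≈ 1.116 kg m⁻³.
N² = (g/ρ₀)·Δρ/Δz = g·(Δρ/ρ₀)/Δz = 9.8 × 1.0868 × 10⁻³ / 100 = 1.0651 × 10⁻⁴ s⁻².
N = √(1.0651 × 10⁻⁴) = 0.010320 rad s⁻¹ → T = 2π/N = 608.84 s = 10.147 min ≈ 10.1 min.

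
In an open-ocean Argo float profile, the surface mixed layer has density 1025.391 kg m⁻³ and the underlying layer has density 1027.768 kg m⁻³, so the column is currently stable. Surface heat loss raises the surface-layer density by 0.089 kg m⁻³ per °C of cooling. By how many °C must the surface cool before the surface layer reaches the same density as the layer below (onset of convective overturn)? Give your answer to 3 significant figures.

Density deficit of the surface layer: 1027.768 − 1025.391 = 2.377 kg m⁻³.
Required change = 2.377 / 0.089 = 26.7 °C.

26.7 °C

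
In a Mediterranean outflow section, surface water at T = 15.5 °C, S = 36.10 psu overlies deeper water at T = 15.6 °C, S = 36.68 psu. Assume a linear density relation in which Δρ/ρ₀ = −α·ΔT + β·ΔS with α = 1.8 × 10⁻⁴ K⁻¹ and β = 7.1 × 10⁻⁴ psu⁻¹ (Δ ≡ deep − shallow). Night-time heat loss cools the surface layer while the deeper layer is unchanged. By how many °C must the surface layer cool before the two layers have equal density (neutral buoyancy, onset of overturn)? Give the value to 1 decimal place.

Neutral buoyancy requires Δρ = 0, i.e. −α(T_deep − T_surf′) + β(S_deep − S_surf) = 0.
T_surf′ = T_deep − (β/α)·ΔS = 15.6 − (7.1 × 10⁻⁴/1.8 × 10⁻⁴)·(+0.58) = 13.312 °C.
Cooling required: 15.5 − (13.312) = 2.188 °C.

2.2 °C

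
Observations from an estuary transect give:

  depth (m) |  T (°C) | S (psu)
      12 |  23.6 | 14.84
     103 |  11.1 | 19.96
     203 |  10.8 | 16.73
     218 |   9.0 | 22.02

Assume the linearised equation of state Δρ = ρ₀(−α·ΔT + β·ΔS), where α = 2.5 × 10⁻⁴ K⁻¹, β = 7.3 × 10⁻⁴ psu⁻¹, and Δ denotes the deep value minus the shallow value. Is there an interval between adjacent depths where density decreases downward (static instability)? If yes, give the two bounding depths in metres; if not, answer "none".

Evaluate Δρ/ρ₀ = −αΔT + βΔS across each adjacent pair:
  12–103 m: −αΔT+βΔS = −(2.5 × 10⁻⁴)(-12.5)+(7.3 × 10⁻⁴)(+5.12) = 6.9 × 10⁻³ → stable
  103–203 m: −αΔT+βΔS = −(2.5 × 10⁻⁴)(-0.3)+(7.3 × 10⁻⁴)(-3.23) = -2.3 × 10⁻³ → UNSTABLE
  203–218 m: −αΔT+βΔS = −(2.5 × 10⁻⁴)(-1.8)+(7.3 × 10⁻⁴)(+5.29) = 4.3 × 10⁻³ → stable
The 103–203 m interval has Δρ < 0: lighter water underlies denser water.

103–203 m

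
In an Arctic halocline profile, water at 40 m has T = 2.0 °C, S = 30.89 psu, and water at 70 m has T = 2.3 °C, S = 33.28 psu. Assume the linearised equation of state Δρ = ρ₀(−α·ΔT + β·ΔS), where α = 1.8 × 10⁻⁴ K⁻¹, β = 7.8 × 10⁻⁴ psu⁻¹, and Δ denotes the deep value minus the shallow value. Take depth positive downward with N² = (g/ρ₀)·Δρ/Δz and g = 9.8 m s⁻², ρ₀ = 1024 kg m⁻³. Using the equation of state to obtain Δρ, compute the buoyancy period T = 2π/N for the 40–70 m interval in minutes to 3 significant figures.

4.31 min

ΔT = +0.3 K, ΔS = +2.39 psu (deep − shallow).
Δρ/ρ₀ = −αΔT + βΔS = -5.40 × 10⁻⁵ + 1.8642 × 10⁻³ = 1.8102 × 10⁻³, so Δρ ≈ 1.854 kg m⁻³.
N² = (g/ρ₀)·Δρ/Δz = g·(Δρ/ρ₀)/Δz = 9.8 × 1.8102 × 10⁻³ / 30 = 5.9133 × 10⁻⁴ s⁻².
N = √(5.9133 × 10⁻⁴) = 0.024317 rad s⁻¹ → T = 2π/N = 258.39 s = 4.3065 min ≈ 4.31 min.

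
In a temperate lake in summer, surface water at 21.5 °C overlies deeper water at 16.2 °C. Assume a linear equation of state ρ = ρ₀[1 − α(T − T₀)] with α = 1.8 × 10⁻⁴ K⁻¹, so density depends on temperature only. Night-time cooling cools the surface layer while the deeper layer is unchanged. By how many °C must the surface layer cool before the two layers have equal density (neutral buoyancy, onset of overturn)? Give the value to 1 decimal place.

With temperature the only control, equal density requires T_surf′ = T_deep.
T_surf′ = 16.2 °C.
Cooling required: 21.5 − 16.2 = 5.3 °C.

5.3 °C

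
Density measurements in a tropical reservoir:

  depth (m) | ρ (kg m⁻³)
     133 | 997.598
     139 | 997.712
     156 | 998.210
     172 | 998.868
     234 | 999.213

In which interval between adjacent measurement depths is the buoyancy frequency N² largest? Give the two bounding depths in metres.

156–172 m

Compute the density gradient over each adjacent pair:
  133–139 m: Δρ/Δz = 0.114/6 = 0.019 kg m⁻⁴
  139–156 m: Δρ/Δz = 0.498/17 = 0.029 kg m⁻⁴
  156–172 m: Δρ/Δz = 0.658/16 = 0.041 kg m⁻⁴
  172–234 m: Δρ/Δz = 0.345/62 = 5.6 × 10⁻³ kg m⁻⁴
The largest gradient is in the 156–172 m interval — the pycnocline.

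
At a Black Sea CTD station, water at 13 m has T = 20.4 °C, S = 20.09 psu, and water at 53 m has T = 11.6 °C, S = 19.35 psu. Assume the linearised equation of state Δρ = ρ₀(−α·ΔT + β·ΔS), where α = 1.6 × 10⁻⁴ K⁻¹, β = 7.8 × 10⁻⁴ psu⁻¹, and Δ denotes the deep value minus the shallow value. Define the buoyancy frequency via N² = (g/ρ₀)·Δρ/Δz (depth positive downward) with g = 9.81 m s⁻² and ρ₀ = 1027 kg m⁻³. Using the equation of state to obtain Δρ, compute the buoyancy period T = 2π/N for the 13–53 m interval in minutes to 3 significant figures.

7.34 min

ΔT = -8.8 K, ΔS = -0.74 psu (deep − shallow).
Δρ/ρ₀ = −αΔT + βΔS = 1.408 × 10⁻³ − 5.772 × 10⁻⁴ = 8.308 × 10⁻⁴, so Δρ ≈ 0.8532 kg m⁻³.
N² = (g/ρ₀)·Δρ/Δz = g·(Δρ/ρ₀)/Δz = 9.81 × 8.308 × 10⁻⁴ / 40 = 2.0375 × 10⁻⁴ s⁻².
N = √(2.0375 × 10⁻⁴) = 0.014274 rad s⁻¹ → T = 2π/N = 440.18 s = 7.3363 min ≈ 7.34 min.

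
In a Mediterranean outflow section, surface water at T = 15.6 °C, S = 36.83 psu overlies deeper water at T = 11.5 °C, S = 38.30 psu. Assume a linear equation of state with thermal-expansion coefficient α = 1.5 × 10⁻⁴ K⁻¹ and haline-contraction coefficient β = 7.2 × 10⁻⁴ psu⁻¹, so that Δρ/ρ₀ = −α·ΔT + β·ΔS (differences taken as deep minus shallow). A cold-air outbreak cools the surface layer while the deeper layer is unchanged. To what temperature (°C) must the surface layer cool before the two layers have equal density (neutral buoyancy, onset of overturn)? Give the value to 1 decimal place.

Neutral buoyancy requires Δρ = 0, i.e. −α(T_deep − T_surf′) + β(S_deep − S_surf) = 0.
T_surf′ = T_deep − (β/α)·ΔS = 11.5 − (7.2 × 10⁻⁴/1.5 × 10⁻⁴)·(+1.47) = 4.444 °C.
Cooling required: 15.6 − (4.444) = 11.156 °C.

4.4 °C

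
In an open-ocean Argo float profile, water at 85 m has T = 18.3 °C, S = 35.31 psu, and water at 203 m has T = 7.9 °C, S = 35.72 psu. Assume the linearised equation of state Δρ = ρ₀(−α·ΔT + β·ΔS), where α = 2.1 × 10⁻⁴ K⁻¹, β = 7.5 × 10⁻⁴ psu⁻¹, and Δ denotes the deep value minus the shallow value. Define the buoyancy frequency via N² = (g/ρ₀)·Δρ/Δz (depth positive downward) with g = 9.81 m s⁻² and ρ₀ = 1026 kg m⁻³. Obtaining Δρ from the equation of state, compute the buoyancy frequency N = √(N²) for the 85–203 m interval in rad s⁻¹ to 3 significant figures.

0.0144 rad s⁻¹

ΔT = -10.4 K, ΔS = +0.41 psu (deep − shallow).
Δρ/ρ₀ = −αΔT + βΔS = 2.184 × 10⁻³ + 3.075 × 10⁻⁴ = 2.4915 × 10⁻³, so Δρ ≈ 2.556 kg m⁻³.
N² = (g/ρ₀)·Δρ/Δz = g·(Δρ/ρ₀)/Δz = 9.81 × 2.4915 × 10⁻³ / 118 = 2.0713 × 10⁻⁴ s⁻².
N = √(2.0713 × 10⁻⁴) = 0.014392 rad s⁻¹ ≈ 0.0144 rad s⁻¹.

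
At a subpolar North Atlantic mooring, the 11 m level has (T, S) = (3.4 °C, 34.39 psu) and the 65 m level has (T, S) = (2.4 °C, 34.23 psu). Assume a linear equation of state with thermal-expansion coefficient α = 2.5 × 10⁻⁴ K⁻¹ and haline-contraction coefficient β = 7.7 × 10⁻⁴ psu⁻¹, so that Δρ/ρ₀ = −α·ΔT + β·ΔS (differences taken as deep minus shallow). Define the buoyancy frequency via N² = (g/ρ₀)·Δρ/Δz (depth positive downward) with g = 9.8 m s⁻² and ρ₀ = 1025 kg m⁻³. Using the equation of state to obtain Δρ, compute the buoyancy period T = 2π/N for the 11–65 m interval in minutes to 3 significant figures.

21.8 min

ΔT = -1.0 K, ΔS = -0.16 psu (deep − shallow).
Δρ/ρ₀ = −αΔT + βΔS = 2.50 × 10⁻⁴ − 1.232 × 10⁻⁴ = 1.268 × 10⁻⁴, so Δρ ≈ 0.1300 kg m⁻³.
N² = (g/ρ₀)·Δρ/Δz = g·(Δρ/ρ₀)/Δz = 9.8 × 1.268 × 10⁻⁴ / 54 = 2.3012 × 10⁻⁵ s⁻².
N = √(2.3012 × 10⁻⁵) = 4.7971 × 10⁻³ rad s⁻¹ → T = 2π/N = 1.3098 × 10³ s = 21.830 min ≈ 21.8 min.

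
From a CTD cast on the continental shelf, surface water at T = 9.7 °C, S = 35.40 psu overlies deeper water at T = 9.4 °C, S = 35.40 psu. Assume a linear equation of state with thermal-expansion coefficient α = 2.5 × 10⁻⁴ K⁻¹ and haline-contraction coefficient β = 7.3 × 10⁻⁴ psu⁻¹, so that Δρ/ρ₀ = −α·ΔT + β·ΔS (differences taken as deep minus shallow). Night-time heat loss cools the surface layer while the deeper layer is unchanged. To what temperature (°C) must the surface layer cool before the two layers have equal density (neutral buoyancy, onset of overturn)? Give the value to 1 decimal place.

9.4 °C

Neutral buoyancy requires Δρ = 0, i.e. −α(T_deep − T_surf′) + β(S_deep − S_surf) = 0.
T_surf′ = T_deep − (β/α)·ΔS = 9.4 − (7.3 × 10⁻⁴/2.5 × 10⁻⁴)·(+0.00) = 9.400 °C.
Cooling required: 9.7 − (9.400) = 0.300 °C.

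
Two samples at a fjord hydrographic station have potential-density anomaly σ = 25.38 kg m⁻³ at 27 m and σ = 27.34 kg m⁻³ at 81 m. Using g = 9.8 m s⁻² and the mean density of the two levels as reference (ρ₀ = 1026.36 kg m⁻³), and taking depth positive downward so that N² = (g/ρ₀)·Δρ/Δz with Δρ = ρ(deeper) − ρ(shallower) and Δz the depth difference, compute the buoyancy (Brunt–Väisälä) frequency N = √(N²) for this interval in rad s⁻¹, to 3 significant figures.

0.0186 rad s⁻¹

Δρ = 1027.34 − 1025.38 = 1.96 kg m⁻³ over Δz = 81 − 27 = 54 m.
N² = (9.8/1026.36) × (1.96/54) = 3.4657 × 10⁻⁴ s⁻².
N = √(3.4657 × 10⁻⁴) = 0.018616 rad s⁻¹ ≈ 0.0186 rad s⁻¹.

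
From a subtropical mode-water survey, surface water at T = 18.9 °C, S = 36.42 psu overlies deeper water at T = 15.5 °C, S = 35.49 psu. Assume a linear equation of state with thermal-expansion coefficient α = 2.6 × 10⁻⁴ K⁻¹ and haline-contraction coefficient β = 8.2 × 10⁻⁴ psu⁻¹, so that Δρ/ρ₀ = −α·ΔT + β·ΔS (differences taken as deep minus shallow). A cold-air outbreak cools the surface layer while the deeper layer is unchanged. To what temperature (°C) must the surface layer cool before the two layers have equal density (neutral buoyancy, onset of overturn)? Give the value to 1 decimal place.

Neutral buoyancy requires Δρ = 0, i.e. −α(T_deep − T_surf′) + β(S_deep − S_surf) = 0.
T_surf′ = T_deep − (β/α)·ΔS = 15.5 − (8.2 × 10⁻⁴/2.6 × 10⁻⁴)·(-0.93) = 18.433 °C.
Cooling required: 18.9 − (18.433) = 0.467 °C.

18.4 °C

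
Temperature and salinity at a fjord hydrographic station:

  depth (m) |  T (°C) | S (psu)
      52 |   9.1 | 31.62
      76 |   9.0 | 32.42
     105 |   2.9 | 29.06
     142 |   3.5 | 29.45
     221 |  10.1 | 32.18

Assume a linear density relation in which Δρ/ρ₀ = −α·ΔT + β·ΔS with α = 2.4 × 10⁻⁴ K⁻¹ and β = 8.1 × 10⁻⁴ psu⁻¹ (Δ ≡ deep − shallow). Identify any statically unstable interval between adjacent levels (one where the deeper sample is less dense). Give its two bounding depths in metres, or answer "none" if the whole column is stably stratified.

Evaluate Δρ/ρ₀ = −αΔT + βΔS across each adjacent pair:
  52–76 m: −αΔT+βΔS = −(2.4 × 10⁻⁴)(-0.1)+(8.1 × 10⁻⁴)(+0.80) = 6.7 × 10⁻⁴ → stable
  76–105 m: −αΔT+βΔS = −(2.4 × 10⁻⁴)(-6.1)+(8.1 × 10⁻⁴)(-3.36) = -1.3 × 10⁻³ → UNSTABLE
  105–142 m: −αΔT+βΔS = −(2.4 × 10⁻⁴)(+0.6)+(8.1 × 10⁻⁴)(+0.39) = 1.7 × 10⁻⁴ → stable
  142–221 m: −αΔT+βΔS = −(2.4 × 10⁻⁴)(+6.6)+(8.1 × 10⁻⁴)(+2.73) = 6.3 × 10⁻⁴ → stable
The 76–105 m interval has Δρ < 0: lighter water underlies denser water.

76–105 m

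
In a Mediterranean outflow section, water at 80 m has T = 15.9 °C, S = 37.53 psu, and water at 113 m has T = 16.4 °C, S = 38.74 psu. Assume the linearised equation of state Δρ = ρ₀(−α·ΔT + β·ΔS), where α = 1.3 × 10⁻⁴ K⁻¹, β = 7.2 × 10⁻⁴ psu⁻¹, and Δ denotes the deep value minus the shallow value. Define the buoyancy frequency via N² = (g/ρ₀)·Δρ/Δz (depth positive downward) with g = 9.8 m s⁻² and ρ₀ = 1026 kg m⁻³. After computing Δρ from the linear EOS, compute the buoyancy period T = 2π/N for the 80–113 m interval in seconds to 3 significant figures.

406 s

ΔT = +0.5 K, ΔS = +1.21 psu (deep − shallow).
Δρ/ρ₀ = −αΔT + βΔS = -6.50 × 10⁻⁵ + 8.712 × 10⁻⁴ = 8.062 × 10⁻⁴, so Δρ ≈ 0.8272 kg m⁻³.
N² = (g/ρ₀)·Δρ/Δz = g·(Δρ/ρ₀)/Δz = 9.8 × 8.062 × 10⁻⁴ / 33 = 2.3942 × 10⁻⁴ s⁻².
N = √(2.3942 × 10⁻⁴) = 0.015473 rad s⁻¹ → T = 2π/N = 406.07 s ≈ 406 s.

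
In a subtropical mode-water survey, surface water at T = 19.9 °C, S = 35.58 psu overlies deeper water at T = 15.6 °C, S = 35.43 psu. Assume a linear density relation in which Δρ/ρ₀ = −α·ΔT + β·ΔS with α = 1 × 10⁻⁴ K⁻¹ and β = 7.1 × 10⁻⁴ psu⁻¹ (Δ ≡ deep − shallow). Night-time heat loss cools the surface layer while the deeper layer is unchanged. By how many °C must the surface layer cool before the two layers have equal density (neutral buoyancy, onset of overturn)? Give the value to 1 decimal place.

3.2 °C

Neutral buoyancy requires Δρ = 0, i.e. −α(T_deep − T_surf′) + β(S_deep − S_surf) = 0.
T_surf′ = T_deep − (β/α)·ΔS = 15.6 − (7.1 × 10⁻⁴/1 × 10⁻⁴)·(-0.15) = 16.665 °C.
Cooling required: 19.9 − (16.665) = 3.235 °C.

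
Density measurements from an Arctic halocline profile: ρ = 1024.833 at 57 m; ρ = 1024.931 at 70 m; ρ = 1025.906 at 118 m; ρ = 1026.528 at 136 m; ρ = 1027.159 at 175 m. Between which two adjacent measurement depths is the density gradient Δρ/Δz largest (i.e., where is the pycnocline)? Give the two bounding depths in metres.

118–136 m

Compute the density gradient over each adjacent pair:
  57–70 m: Δρ/Δz = 0.098/13 = 7.5 × 10⁻³ kg m⁻⁴
  70–118 m: Δρ/Δz = 0.975/48 = 0.020 kg m⁻⁴
  118–136 m: Δρ/Δz = 0.622/18 = 0.035 kg m⁻⁴
  136–175 m: Δρ/Δz = 0.631/39 = 0.016 kg m⁻⁴
The largest gradient is in the 118–136 m interval — the pycnocline.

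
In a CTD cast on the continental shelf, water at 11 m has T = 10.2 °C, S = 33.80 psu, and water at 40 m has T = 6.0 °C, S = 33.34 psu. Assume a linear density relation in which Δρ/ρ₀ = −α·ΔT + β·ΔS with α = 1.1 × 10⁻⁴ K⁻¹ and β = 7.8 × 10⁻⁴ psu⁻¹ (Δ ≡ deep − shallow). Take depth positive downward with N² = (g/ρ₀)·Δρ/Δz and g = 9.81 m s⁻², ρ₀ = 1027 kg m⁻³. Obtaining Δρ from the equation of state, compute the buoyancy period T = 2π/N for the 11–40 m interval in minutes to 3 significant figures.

17.7 min

ΔT = -4.2 K, ΔS = -0.46 psu (deep − shallow).
Δρ/ρ₀ = −αΔT + βΔS = 4.62 × 10⁻⁴ − 3.588 × 10⁻⁴ = 1.032 × 10⁻⁴, so Δρ ≈ 0.1060 kg m⁻³.
N² = (g/ρ₀)·Δρ/Δz = g·(Δρ/ρ₀)/Δz = 9.81 × 1.032 × 10⁻⁴ / 29 = 3.4910 × 10⁻⁵ s⁻².
N = √(3.4910 × 10⁻⁵) = 5.9085 × 10⁻³ rad s⁻¹ → T = 2π/N = 1.0634 × 10³ s = 17.723 min ≈ 17.7 min.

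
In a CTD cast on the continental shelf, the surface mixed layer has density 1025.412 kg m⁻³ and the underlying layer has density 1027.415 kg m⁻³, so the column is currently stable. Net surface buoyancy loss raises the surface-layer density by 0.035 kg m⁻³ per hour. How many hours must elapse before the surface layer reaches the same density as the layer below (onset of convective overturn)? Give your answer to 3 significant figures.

Density deficit of the surface layer: 1027.415 − 1025.412 = 2.003 kg m⁻³.
Required change = 2.003 / 0.035 = 57.2 hours.

57.2 hours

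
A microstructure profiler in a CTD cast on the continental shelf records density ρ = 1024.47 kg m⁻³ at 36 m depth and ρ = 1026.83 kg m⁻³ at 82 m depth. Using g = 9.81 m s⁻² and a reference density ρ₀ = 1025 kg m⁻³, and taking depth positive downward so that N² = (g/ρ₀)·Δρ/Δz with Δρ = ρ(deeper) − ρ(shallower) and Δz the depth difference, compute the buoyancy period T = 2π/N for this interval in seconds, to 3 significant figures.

284 s

Δρ = 1026.83 − 1024.47 = 2.36 kg m⁻³ over Δz = 82 − 36 = 46 m.
N² = (9.81/1025) × (2.36/46) = 4.9102 × 10⁻⁴ s⁻².
N = √(4.9102 × 10⁻⁴) = 0.022159 rad s⁻¹, so T = 2π/N = 283.55 s ≈ 284 s.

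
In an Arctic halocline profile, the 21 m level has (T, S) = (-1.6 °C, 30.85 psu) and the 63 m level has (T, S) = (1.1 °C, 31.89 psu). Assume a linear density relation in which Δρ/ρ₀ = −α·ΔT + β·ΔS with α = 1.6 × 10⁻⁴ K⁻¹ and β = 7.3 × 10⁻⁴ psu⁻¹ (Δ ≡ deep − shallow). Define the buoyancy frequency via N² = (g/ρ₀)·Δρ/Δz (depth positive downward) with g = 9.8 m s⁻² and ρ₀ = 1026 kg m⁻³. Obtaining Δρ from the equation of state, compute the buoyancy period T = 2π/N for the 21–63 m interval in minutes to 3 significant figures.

ΔT = +2.7 K, ΔS = +1.04 psu (deep − shallow).
Δρ/ρ₀ = −αΔT + βΔS = -4.32 × 10⁻⁴ + 7.592 × 10⁻⁴ = 3.272 × 10⁻⁴, so Δρ ≈ 0.3357 kg m⁻³.
N² = (g/ρ₀)·Δρ/Δz = g·(Δρ/ρ₀)/Δz = 9.8 × 3.272 × 10⁻⁴ / 42 = 7.6347 × 10⁻⁵ s⁻².
N = √(7.6347 × 10⁻⁵) = 8.7377 × 10⁻³ rad s⁻¹ → T = 2π/N = 719.09 s = 11.985 min ≈ 12.0 min.

12.0 min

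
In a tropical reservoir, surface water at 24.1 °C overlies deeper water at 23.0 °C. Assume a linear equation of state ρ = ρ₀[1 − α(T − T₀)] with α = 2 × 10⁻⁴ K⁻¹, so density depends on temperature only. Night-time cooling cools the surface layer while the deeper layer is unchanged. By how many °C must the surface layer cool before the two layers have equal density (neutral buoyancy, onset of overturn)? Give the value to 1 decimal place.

1.1 °C

With temperature the only control, equal density requires T_surf′ = T_deep.
T_surf′ = 23.0 °C.
Cooling required: 24.1 − 23.0 = 1.1 °C.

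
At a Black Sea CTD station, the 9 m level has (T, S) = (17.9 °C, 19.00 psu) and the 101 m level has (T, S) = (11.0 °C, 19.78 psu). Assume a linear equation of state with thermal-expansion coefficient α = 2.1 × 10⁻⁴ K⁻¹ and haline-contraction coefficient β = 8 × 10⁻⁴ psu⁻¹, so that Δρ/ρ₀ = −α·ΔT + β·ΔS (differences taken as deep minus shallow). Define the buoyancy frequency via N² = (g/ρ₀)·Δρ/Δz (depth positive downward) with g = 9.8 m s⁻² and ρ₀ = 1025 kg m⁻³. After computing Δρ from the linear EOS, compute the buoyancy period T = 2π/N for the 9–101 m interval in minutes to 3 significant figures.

ΔT = -6.9 K, ΔS = +0.78 psu (deep − shallow).
Δρ/ρ₀ = −αΔT + βΔS = 1.449 × 10⁻³ + 6.24 × 10⁻⁴ = 2.073 × 10⁻³, so Δρ ≈ 2.125 kg m⁻³.
N² = (g/ρ₀)·Δρ/Δz = g·(Δρ/ρ₀)/Δz = 9.8 × 2.073 × 10⁻³ / 92 = 2.2082 × 10⁻⁴ s⁻².
N = √(2.2082 × 10⁻⁴) = 0.014860 rad s⁻¹ → T = 2π/N = 422.83 s = 7.0472 min ≈ 7.05 min.

7.05 min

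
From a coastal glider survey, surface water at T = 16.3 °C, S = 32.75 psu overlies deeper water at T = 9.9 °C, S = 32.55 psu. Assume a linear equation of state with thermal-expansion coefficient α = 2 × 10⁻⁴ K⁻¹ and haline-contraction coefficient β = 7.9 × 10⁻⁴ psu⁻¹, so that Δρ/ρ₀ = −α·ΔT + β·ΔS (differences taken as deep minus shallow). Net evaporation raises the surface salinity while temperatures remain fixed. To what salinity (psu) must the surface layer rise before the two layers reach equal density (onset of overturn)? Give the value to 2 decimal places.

Neutral buoyancy requires −α(T_deep − T_surf) + β(S_deep − S_surf′) = 0.
S_surf′ = S_deep − (α/β)·ΔT = 32.55 − (2 × 10⁻⁴/7.9 × 10⁻⁴)·(-6.4) = 34.1703 psu.
Increase required: 34.1703 − 32.75 = 1.4203 psu.

34.17 psu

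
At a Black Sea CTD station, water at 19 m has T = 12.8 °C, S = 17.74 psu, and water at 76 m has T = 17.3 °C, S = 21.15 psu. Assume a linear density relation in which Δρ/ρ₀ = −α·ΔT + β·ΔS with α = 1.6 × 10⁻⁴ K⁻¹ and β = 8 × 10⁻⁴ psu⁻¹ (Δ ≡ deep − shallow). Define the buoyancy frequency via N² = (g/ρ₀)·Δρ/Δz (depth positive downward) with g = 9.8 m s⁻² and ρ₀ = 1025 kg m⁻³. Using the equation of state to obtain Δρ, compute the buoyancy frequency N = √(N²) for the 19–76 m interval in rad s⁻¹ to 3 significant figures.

0.0186 rad s⁻¹

ΔT = +4.5 K, ΔS = +3.41 psu (deep − shallow).
Δρ/ρ₀ = −αΔT + βΔS = -7.20 × 10⁻⁴ + 2.728 × 10⁻³ = 2.008 × 10⁻³, so Δρ ≈ 2.058 kg m⁻³.
N² = (g/ρ₀)·Δρ/Δz = g·(Δρ/ρ₀)/Δz = 9.8 × 2.008 × 10⁻³ / 57 = 3.4524 × 10⁻⁴ s⁻².
N = √(3.4524 × 10⁻⁴) = 0.018581 rad s⁻¹ ≈ 0.0186 rad s⁻¹.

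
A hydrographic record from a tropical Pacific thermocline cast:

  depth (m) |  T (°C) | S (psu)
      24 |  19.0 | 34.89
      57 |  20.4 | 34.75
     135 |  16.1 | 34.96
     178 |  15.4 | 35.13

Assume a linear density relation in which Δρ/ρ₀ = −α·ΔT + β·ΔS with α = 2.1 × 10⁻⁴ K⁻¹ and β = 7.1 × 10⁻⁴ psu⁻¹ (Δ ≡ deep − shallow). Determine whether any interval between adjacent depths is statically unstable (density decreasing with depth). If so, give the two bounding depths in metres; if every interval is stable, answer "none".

Evaluate Δρ/ρ₀ = −αΔT + βΔS across each adjacent pair:
  24–57 m: −αΔT+βΔS = −(2.1 × 10⁻⁴)(+1.4)+(7.1 × 10⁻⁴)(-0.14) = -3.9 × 10⁻⁴ → UNSTABLE
  57–135 m: −αΔT+βΔS = −(2.1 × 10⁻⁴)(-4.3)+(7.1 × 10⁻⁴)(+0.21) = 1.1 × 10⁻³ → stable
  135–178 m: −αΔT+βΔS = −(2.1 × 10⁻⁴)(-0.7)+(7.1 × 10⁻⁴)(+0.17) = 2.7 × 10⁻⁴ → stable
The 24–57 m interval has Δρ < 0: lighter water underlies denser water.

24–57 m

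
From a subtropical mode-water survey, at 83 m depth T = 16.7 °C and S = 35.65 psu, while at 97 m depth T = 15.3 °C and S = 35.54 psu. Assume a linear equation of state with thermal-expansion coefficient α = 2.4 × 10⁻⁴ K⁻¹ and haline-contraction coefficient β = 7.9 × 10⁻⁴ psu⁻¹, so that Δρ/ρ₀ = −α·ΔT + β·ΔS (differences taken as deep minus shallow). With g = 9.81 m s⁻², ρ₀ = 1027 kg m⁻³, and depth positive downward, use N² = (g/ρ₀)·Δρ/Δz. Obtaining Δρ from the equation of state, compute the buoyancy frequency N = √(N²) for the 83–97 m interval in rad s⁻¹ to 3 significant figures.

0.0132 rad s⁻¹

ΔT = -1.4 K, ΔS = -0.11 psu (deep − shallow).
Δρ/ρ₀ = −αΔT + βΔS = 3.36 × 10⁻⁴ − 8.69 × 10⁻⁵ = 2.491 × 10⁻⁴, so Δρ ≈ 0.2558 kg m⁻³.
N² = (g/ρ₀)·Δρ/Δz = g·(Δρ/ρ₀)/Δz = 9.81 × 2.491 × 10⁻⁴ / 14 = 1.7455 × 10⁻⁴ s⁻².
N = √(1.7455 × 10⁻⁴) = 0.013212 rad s⁻¹ ≈ 0.0132 rad s⁻¹.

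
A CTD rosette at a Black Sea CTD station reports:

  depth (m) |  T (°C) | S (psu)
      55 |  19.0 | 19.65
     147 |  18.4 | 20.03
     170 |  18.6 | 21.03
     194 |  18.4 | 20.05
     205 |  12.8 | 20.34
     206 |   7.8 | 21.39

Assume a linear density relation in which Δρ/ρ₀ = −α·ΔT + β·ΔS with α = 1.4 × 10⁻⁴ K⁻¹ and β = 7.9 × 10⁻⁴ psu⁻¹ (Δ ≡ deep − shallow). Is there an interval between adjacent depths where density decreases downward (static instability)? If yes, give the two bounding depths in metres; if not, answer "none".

Evaluate Δρ/ρ₀ = −αΔT + βΔS across each adjacent pair:
  55–147 m: −αΔT+βΔS = −(1.4 × 10⁻⁴)(-0.6)+(7.9 × 10⁻⁴)(+0.38) = 3.8 × 10⁻⁴ → stable
  147–170 m: −αΔT+βΔS = −(1.4 × 10⁻⁴)(+0.2)+(7.9 × 10⁻⁴)(+1.00) = 7.6 × 10⁻⁴ → stable
  170–194 m: −αΔT+βΔS = −(1.4 × 10⁻⁴)(-0.2)+(7.9 × 10⁻⁴)(-0.98) = -7.5 × 10⁻⁴ → UNSTABLE
  194–205 m: −αΔT+βΔS = −(1.4 × 10⁻⁴)(-5.6)+(7.9 × 10⁻⁴)(+0.29) = 1.0 × 10⁻³ → stable
  205–206 m: −αΔT+βΔS = −(1.4 × 10⁻⁴)(-5.0)+(7.9 × 10⁻⁴)(+1.05) = 1.5 × 10⁻³ → stable
The 170–194 m interval has Δρ < 0: lighter water underlies denser water.

170–194 m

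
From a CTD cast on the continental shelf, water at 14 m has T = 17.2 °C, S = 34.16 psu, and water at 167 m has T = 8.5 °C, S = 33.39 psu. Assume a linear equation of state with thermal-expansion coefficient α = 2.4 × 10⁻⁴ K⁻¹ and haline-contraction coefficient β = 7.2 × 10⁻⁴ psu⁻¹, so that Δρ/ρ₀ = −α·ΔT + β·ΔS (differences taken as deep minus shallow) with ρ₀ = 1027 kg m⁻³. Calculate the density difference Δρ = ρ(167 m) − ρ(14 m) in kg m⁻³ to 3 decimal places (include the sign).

+1.575 kg m⁻³

ΔT = -8.7 K, ΔS = -0.77 psu (deep − shallow).
Δρ/ρ₀ = −(2.4 × 10⁻⁴)(-8.7) + (7.2 × 10⁻⁴)(-0.77) = 1.5336 × 10⁻³.
Δρ = 1027 × (1.5336 × 10⁻³) = +1.575 kg m⁻³.
Positive Δρ: denser below, stable.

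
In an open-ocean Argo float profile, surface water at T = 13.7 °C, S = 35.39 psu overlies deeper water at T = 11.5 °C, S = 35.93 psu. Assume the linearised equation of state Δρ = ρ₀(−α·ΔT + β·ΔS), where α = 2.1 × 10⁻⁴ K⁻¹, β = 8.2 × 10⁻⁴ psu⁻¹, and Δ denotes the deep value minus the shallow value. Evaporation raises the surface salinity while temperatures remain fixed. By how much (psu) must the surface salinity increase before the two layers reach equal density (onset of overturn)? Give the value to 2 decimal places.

1.10 psu

Neutral buoyancy requires −α(T_deep − T_surf) + β(S_deep − S_surf′) = 0.
S_surf′ = S_deep − (α/β)·ΔT = 35.93 − (2.1 × 10⁻⁴/8.2 × 10⁻⁴)·(-2.2) = 36.4934 psu.
Increase required: 36.4934 − 35.39 = 1.1034 psu.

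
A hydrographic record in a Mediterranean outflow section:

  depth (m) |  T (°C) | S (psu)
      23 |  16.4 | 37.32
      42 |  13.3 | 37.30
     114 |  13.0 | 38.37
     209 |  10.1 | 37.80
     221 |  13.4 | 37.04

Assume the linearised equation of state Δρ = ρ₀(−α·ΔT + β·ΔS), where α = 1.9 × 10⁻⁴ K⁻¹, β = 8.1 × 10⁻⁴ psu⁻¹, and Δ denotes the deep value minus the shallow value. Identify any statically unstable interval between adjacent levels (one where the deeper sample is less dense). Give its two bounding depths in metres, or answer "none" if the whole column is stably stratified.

Evaluate Δρ/ρ₀ = −αΔT + βΔS across each adjacent pair:
  23–42 m: −αΔT+βΔS = −(1.9 × 10⁻⁴)(-3.1)+(8.1 × 10⁻⁴)(-0.02) = 5.7 × 10⁻⁴ → stable
  42–114 m: −αΔT+βΔS = −(1.9 × 10⁻⁴)(-0.3)+(8.1 × 10⁻⁴)(+1.07) = 9.2 × 10⁻⁴ → stable
  114–209 m: −αΔT+βΔS = −(1.9 × 10⁻⁴)(-2.9)+(8.1 × 10⁻⁴)(-0.57) = 8.9 × 10⁻⁵ → stable
  209–221 m: −αΔT+βΔS = −(1.9 × 10⁻⁴)(+3.3)+(8.1 × 10⁻⁴)(-0.76) = -1.2 × 10⁻³ → UNSTABLE
The 209–221 m interval has Δρ < 0: lighter water underlies denser water.

209–221 m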